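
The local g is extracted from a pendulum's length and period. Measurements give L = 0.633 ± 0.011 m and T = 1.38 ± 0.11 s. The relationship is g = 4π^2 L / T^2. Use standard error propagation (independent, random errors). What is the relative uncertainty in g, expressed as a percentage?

16.0%

Relative error in a monomial: (δg/g)² = Σ (nᵢ · δxᵢ/xᵢ)².
  (1·δL/L)² = (1×0.0174)² = 0.000302;  (-2·δT/T)² = (-2×0.0797)² = 0.0254
δg/g = √(0.0257) = 0.160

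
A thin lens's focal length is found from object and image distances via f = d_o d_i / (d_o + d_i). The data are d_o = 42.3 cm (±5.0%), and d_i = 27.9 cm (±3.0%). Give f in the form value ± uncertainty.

∂f/∂d_o = (d_i/(d_o+d_i))² = 0.158;  ∂f/∂d_i = (d_o/(d_o+d_i))² = 0.363
δf = √((∂f/∂d_o · δd_o)² + (∂f/∂d_i · δd_i)²) = √(0.112 + 0.0924) = 0.452 cm
f = 16.8 cm.

16.8 ± 0.452 cm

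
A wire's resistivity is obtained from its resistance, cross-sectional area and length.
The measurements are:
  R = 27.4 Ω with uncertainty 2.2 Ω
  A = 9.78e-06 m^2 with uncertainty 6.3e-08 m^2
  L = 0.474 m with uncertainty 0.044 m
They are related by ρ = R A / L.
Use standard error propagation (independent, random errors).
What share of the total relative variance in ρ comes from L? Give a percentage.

57.0%

(δρ/ρ)² = (1·δR/R)² + (1·δA/A)² + (-1·δL/L)²
  R term: (1×0.0803)² = 0.00645
  A term: (1×0.00644)² = 4.15e-05
  L term: (-1×0.0928)² = 0.00862
Total = 0.0151. Share from L = 0.00862/0.0151 = 0.570.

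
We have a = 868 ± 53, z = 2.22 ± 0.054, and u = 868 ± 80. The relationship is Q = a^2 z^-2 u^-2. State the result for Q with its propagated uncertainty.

0.203 ± 0.0459

Products/powers → add relative errors in quadrature, weighted by exponent:
  (2·δa/a)² = (2×0.0611)² = 0.0149;  (-2·δz/z)² = (-2×0.0243)² = 0.00237;  (-2·δu/u)² = (-2×0.0922)² = 0.0340
δQ/Q = √(0.0513) = 0.226
Q = 0.203, so δQ = 0.226 × 0.203 = 0.0459.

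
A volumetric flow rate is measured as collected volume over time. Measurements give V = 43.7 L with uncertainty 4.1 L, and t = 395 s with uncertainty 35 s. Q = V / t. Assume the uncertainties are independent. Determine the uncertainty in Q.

0.0143 L/s

Relative error in a monomial: (δQ/Q)² = Σ (nᵢ · δxᵢ/xᵢ)².
  (1·δV/V)² = (1×0.0938)² = 0.00880;  (-1·δt/t)² = (-1×0.0886)² = 0.00785
δQ/Q = √(0.0167) = 0.129
Q = 0.111 L/s, so δQ = 0.129 × 0.111 = 0.0143 L/s.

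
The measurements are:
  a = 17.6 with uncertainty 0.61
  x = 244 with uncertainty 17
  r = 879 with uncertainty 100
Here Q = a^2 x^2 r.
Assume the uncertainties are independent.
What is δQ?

For a monomial Q ∝ a^2, x^2, r, fractional errors add in quadrature:
  (2·δa/a)² = (2×0.0347)² = 0.00481;  (2·δx/x)² = (2×0.0697)² = 0.0194;  (1·δr/r)² = (1×0.114)² = 0.0129
δQ/Q = √(0.0372) = 0.193
Q = 1.62e+10, so δQ = 0.193 × 1.62e+10 = 3.13e+09.

3.13e+09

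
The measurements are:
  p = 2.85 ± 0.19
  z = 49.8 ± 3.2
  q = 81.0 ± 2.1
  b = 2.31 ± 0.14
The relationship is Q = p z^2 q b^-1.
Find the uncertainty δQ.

39400

Each factor contributes (exponent × relative error)² to (δQ/Q)²:
  (1·δp/p)² = (1×0.0667)² = 0.00444;  (2·δz/z)² = (2×0.0643)² = 0.0165;  (1·δq/q)² = (1×0.0259)² = 0.000672;  (-1·δb/b)² = (-1×0.0606)² = 0.00367
δQ/Q = √(0.0253) = 0.159
Q = 2.48e+05, so δQ = 0.159 × 2.48e+05 = 39400.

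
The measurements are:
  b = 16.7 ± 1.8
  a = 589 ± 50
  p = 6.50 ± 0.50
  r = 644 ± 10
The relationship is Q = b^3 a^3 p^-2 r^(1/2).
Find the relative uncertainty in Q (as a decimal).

0.439

For a monomial Q ∝ b^3, a^3, p^-2, r^(1/2), fractional errors add in quadrature:
  (3·δb/b)² = (3×0.108)² = 0.105;  (3·δa/a)² = (3×0.0849)² = 0.0649;  (-2·δp/p)² = (-2×0.0769)² = 0.0237;  (½·δr/r)² = (0.5×0.0155)² = 6.03e-05
δQ/Q = √(0.193) = 0.439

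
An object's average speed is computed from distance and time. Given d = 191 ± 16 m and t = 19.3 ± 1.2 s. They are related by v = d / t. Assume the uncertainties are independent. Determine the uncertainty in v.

v is a product of powers, so relative uncertainties combine in quadrature:
  (1·δd/d)² = (1×0.0838)² = 0.00702;  (-1·δt/t)² = (-1×0.0622)² = 0.00387
δv/v = √(0.0109) = 0.104
v = 9.90 m/s, so δv = 0.104 × 9.90 = 1.03 m/s.

1.03 m/s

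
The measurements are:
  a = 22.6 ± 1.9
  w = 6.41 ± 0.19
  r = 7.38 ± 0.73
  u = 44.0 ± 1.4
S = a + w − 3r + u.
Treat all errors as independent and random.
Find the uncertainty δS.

Each term contributes (cᵢ δxᵢ)² to (δS)²:
  (δa)² = 3.61;  (δw)² = 0.0361;  (3·δr)² = 4.80;  (δu)² = 1.96
δS = √(10.4) = 3.23

3.23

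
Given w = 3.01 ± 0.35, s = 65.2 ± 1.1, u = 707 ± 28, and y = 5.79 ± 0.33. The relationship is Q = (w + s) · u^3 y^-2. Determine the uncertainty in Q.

1.19e+08

Let h = w + s = 68.2. δh = √(δw² + δs²) = √(0.122 + 1.21) = 1.15, so δh/h = 0.0169.
Q is then a monomial in h, u, y:
δQ/Q = √((δh/h)² + (3·δu/u)² + (-2·δy/y)²) = √(0.000286 + 0.0141 + 0.0130) = 0.166
Q = 7.19e+08, so δQ = 0.166 × 7.19e+08 = 1.19e+08.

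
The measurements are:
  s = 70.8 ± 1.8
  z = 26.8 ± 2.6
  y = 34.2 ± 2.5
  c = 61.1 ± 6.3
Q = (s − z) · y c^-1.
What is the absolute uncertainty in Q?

3.58

Let u = s − z = 44.0. δu = √(δs² + δz²) = √(3.24 + 6.76) = 3.16, so δu/u = 0.0719.
Q is then a monomial in u, y, c:
δQ/Q = √((δu/u)² + (1·δy/y)² + (-1·δc/c)²) = √(0.00517 + 0.00534 + 0.0106) = 0.145
Q = 24.6, so δQ = 0.145 × 24.6 = 3.58.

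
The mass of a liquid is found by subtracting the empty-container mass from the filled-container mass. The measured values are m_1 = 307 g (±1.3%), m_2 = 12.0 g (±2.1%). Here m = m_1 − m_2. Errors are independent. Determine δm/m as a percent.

Each term contributes (cᵢ δxᵢ)² to (δm)²:
  (δm_1)² = 15.9;  (δm_2)² = 0.0635
δm = √(16.0) = 4.00 g
m = 295 g, so δm/m = 4.00/295 = 0.0136.

1.36%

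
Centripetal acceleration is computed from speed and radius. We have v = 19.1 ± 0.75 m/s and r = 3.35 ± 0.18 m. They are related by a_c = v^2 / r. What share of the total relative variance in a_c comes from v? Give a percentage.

(δa_c/a_c)² = (2·δv/v)² + (-1·δr/r)²
  v term: (2×0.0393)² = 0.00617
  r term: (-1×0.0537)² = 0.00289
Total = 0.00905. Share from v = 0.00617/0.00905 = 0.681.

68.1%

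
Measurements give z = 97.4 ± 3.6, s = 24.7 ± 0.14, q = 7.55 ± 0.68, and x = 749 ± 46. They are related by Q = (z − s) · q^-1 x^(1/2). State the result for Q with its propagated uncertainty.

264 ± 28.3

Let u = z − s = 72.7. δu = √(δz² + δs²) = √(13.0 + 0.0196) = 3.60, so δu/u = 0.0496.
Q is then a monomial in u, q, x:
δQ/Q = √((δu/u)² + (-1·δq/q)² + (½·δx/x)²) = √(0.00246 + 0.00811 + 0.000943) = 0.107
Q = 264, so δQ = 0.107 × 264 = 28.3.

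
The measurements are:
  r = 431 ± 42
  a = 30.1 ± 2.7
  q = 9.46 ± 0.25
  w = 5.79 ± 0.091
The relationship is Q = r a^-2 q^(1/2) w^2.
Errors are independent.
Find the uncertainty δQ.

For a monomial Q ∝ r, a^-2, q^(1/2), w^2, fractional errors add in quadrature:
  (1·δr/r)² = (1×0.0974)² = 0.00950;  (-2·δa/a)² = (-2×0.0897)² = 0.0322;  (½·δq/q)² = (0.5×0.0264)² = 0.000175;  (2·δw/w)² = (2×0.0157)² = 0.000988
δQ/Q = √(0.0428) = 0.207
Q = 49.1, so δQ = 0.207 × 49.1 = 10.2.

10.2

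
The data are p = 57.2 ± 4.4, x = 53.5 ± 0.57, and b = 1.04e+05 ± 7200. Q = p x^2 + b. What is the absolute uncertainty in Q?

Let w = p·x^2 = 1.64e+05. δw/w = √((1·δp/p)² + (2·δx/x)²) = √(0.00592 + 0.000454) = 0.0798, so δw = 13100.
Q = w + b: δQ = √(δw² + δb²) = √(1.71e+08 + 5.18e+07) = 14900

14900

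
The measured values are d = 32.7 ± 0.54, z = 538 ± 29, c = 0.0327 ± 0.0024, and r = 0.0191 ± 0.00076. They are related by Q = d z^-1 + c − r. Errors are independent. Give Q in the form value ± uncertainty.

0.0744 ± 0.00425

Let p = d·z^-1 = 0.0608. δp/p = √((1·δd/d)² + (-1·δz/z)²) = √(0.000273 + 0.00291) = 0.0564, so δp = 0.00343.
Q = p + c − r: δQ = √(δp² + δc² + δr²) = √(1.17e-05 + 5.76e-06 + 5.78e-07) = 0.00425
Q = 0.0744.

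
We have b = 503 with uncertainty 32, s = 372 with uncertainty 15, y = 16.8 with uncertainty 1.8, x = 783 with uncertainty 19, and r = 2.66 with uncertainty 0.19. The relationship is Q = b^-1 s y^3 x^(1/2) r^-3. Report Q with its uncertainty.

Each factor contributes (exponent × relative error)² to (δQ/Q)²:
  (-1·δb/b)² = (-1×0.0636)² = 0.00405;  (1·δs/s)² = (1×0.0403)² = 0.00163;  (3·δy/y)² = (3×0.107)² = 0.103;  (½·δx/x)² = (0.5×0.0243)² = 0.000147;  (-3·δr/r)² = (-3×0.0714)² = 0.0459
δQ/Q = √(0.155) = 0.394
Q = 5210, so δQ = 0.394 × 5210 = 2050.

5210 ± 2050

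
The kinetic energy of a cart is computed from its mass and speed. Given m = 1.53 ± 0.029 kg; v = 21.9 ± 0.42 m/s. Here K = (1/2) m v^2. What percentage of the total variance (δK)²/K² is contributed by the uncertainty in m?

19.6%

(δK/K)² = (1·δm/m)² + (2·δv/v)²
  m term: (1×0.0190)² = 0.000359
  v term: (2×0.0192)² = 0.00147
Total = 0.00183. Share from m = 0.000359/0.00183 = 0.196.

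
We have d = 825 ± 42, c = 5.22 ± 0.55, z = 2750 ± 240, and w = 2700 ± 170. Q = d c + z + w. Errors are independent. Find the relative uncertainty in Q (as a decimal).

0.0598

Let p = d·c = 4310. δp/p = √((1·δd/d)² + (1·δc/c)²) = √(0.00259 + 0.0111) = 0.117, so δp = 504.
Q = p + z + w: δQ = √(δp² + δz² + δw²) = √(2.54e+05 + 57600 + 28900) = 583
Q = 9760, so δQ/Q = 583/9760 = 0.0598.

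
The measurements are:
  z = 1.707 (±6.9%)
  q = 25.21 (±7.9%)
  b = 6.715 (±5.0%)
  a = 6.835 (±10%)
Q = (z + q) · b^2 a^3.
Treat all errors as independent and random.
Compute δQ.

Let u = z + q = 26.92. δu = √(δz² + δq²) = √(0.0139 + 3.97) = 2.00, so δu/u = 0.0741.
Q is then a monomial in u, b, a:
δQ/Q = √((δu/u)² + (2·δb/b)² + (3·δa/a)²) = √(0.00549 + 0.0100 + 0.0900) = 0.325
Q = 387600, so δQ = 0.325 × 387600 = 1.26e+05.

1.26e+05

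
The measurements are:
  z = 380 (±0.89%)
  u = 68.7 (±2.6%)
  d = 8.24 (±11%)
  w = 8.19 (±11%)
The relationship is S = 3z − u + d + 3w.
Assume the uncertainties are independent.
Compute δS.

For a sum/difference, combine absolute errors in quadrature:
  (3·δz)² = 103;  (δu)² = 3.19;  (δd)² = 0.822;  (3·δw)² = 7.30
δS = √(114) = 10.7

10.7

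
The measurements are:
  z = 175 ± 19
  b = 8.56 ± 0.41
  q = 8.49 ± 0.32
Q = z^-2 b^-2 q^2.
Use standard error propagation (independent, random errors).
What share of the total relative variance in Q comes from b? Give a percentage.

14.8%

(δQ/Q)² = (-2·δz/z)² + (-2·δb/b)² + (2·δq/q)²
  z term: (-2×0.109)² = 0.0472
  b term: (-2×0.0479)² = 0.00918
  q term: (2×0.0377)² = 0.00568
Total = 0.0620. Share from b = 0.00918/0.0620 = 0.148.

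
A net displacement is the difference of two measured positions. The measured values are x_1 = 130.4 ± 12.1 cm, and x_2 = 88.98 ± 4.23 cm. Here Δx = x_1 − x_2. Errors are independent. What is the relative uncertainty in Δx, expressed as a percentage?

30.9%

Absolute uncertainties add in quadrature for a linear combination:
  (δx_1)² = 146;  (δx_2)² = 17.9
δΔx = √(164) = 12.8 cm
Δx = 41.42 cm, so δΔx/Δx = 12.8/41.42 = 0.309.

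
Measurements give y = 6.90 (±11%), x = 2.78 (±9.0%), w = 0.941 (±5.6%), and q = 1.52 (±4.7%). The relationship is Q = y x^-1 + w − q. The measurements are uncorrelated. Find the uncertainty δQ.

Let p = y·x^-1 = 2.48. δp/p = √((1·δy/y)² + (-1·δx/x)²) = √(0.0121 + 0.00810) = 0.142, so δp = 0.353.
Q = p + w − q: δQ = √(δp² + δw² + δq²) = √(0.124 + 0.00278 + 0.00510) = 0.364

0.364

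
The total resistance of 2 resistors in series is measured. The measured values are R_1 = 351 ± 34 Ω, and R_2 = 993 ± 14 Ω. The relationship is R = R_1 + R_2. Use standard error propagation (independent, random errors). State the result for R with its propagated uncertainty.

1340 ± 36.8 Ω

R is a linear combination, so absolute uncertainties add in quadrature:
  (δR_1)² = 1160;  (δR_2)² = 196
δR = √(1350) = 36.8 Ω
R = 1340 Ω.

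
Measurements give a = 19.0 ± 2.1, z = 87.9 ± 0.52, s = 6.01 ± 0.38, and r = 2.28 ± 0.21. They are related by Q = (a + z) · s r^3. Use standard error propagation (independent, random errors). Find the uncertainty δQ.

2160

Let u = a + z = 107. δu = √(δa² + δz²) = √(4.41 + 0.270) = 2.16, so δu/u = 0.0202.
Q is then a monomial in u, s, r:
δQ/Q = √((δu/u)² + (1·δs/s)² + (3·δr/r)²) = √(0.000410 + 0.00400 + 0.0764) = 0.284
Q = 7610, so δQ = 0.284 × 7610 = 2160.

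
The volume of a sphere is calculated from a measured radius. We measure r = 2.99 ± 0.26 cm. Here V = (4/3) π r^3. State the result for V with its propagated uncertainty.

112 ± 29.2 cm^3

V is a product of powers, so relative uncertainties combine in quadrature:
  (3·δr/r)² = (3×0.0870)² = 0.0681
δV/V = √(0.0681) = 0.261
V = 112 cm^3, so δV = 0.261 × 112 = 29.2 cm^3.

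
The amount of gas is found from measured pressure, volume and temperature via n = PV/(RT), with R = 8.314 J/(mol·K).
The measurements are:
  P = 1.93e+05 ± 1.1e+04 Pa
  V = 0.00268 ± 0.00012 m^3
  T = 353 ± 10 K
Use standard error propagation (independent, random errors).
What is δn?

0.0137 mol

Since n is a product/quotient, work with relative uncertainties:
  (1·δP/P)² = (1×0.0570)² = 0.00325;  (1·δV/V)² = (1×0.0448)² = 0.00200;  (-1·δT/T)² = (-1×0.0283)² = 0.000803
δn/n = √(0.00606) = 0.0778
n = 0.176 mol, so δn = 0.0778 × 0.176 = 0.0137 mol.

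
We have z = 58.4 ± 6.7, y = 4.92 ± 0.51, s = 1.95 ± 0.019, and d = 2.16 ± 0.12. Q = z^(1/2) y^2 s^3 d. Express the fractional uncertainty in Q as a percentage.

22.4%

Relative error in a monomial: (δQ/Q)² = Σ (nᵢ · δxᵢ/xᵢ)².
  (½·δz/z)² = (0.5×0.115)² = 0.00329;  (2·δy/y)² = (2×0.104)² = 0.0430;  (3·δs/s)² = (3×0.00974)² = 0.000854;  (1·δd/d)² = (1×0.0556)² = 0.00309
δQ/Q = √(0.0502) = 0.224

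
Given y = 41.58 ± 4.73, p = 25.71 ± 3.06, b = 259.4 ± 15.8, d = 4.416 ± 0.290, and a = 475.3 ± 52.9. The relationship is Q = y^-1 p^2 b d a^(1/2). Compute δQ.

1.13e+05

For a monomial Q ∝ y^-1, p^2, b, d, a^(1/2), fractional errors add in quadrature:
  (-1·δy/y)² = (-1×0.114)² = 0.0129;  (2·δp/p)² = (2×0.119)² = 0.0567;  (1·δb/b)² = (1×0.0609)² = 0.00371;  (1·δd/d)² = (1×0.0657)² = 0.00431;  (½·δa/a)² = (0.5×0.111)² = 0.00310
δQ/Q = √(0.0807) = 0.284
Q = 397000, so δQ = 0.284 × 397000 = 1.13e+05.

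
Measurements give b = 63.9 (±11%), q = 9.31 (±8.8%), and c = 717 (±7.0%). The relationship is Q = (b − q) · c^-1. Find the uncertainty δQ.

0.0112

Let u = b − q = 54.6. δu = √(δb² + δq²) = √(49.4 + 0.671) = 7.08, so δu/u = 0.130.
Q is then a monomial in u, c:
δQ/Q = √((δu/u)² + (-1·δc/c)²) = √(0.0168 + 0.00490) = 0.147
Q = 0.0761, so δQ = 0.147 × 0.0761 = 0.0112.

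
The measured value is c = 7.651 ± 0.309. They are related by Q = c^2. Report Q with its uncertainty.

58.54 ± 4.73

Relative error in a monomial: (δQ/Q)² = Σ (nᵢ · δxᵢ/xᵢ)².
  (2·δc/c)² = (2×0.0404)² = 0.00652
δQ/Q = √(0.00652) = 0.0808
Q = 58.54, so δQ = 0.0808 × 58.54 = 4.73.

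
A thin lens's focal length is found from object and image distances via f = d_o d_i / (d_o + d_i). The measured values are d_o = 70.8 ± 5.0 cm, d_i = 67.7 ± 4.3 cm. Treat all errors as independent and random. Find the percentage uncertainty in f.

∂f/∂d_o = (d_i/(d_o+d_i))² = 0.239;  ∂f/∂d_i = (d_o/(d_o+d_i))² = 0.261
δf = √((∂f/∂d_o · δd_o)² + (∂f/∂d_i · δd_i)²) = √(1.43 + 1.26) = 1.64 cm
f = 34.6 cm, so δf/f = 1.64/34.6 = 0.0474.

4.74%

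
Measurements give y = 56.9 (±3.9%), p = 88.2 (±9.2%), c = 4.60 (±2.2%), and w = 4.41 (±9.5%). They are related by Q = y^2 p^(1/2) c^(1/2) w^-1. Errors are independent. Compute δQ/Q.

0.132

Since Q is a product/quotient, work with relative uncertainties:
  (2·δy/y)² = (2×0.0390)² = 0.00608;  (½·δp/p)² = (0.5×0.0920)² = 0.00212;  (½·δc/c)² = (0.5×0.0220)² = 0.000121;  (-1·δw/w)² = (-1×0.0950)² = 0.00903
δQ/Q = √(0.0173) = 0.132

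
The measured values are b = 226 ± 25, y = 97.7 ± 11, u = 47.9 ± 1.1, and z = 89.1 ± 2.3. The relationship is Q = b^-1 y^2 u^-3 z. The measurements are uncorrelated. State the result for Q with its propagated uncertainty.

0.0342 ± 0.00895

Products/powers → add relative errors in quadrature, weighted by exponent:
  (-1·δb/b)² = (-1×0.111)² = 0.0122;  (2·δy/y)² = (2×0.113)² = 0.0507;  (-3·δu/u)² = (-3×0.0230)² = 0.00475;  (1·δz/z)² = (1×0.0258)² = 0.000666
δQ/Q = √(0.0684) = 0.261
Q = 0.0342, so δQ = 0.261 × 0.0342 = 0.00895.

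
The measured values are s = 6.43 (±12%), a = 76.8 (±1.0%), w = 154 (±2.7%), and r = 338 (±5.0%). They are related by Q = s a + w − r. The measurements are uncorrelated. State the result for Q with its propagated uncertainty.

Let p = s·a = 494. δp/p = √((1·δs/s)² + (1·δa/a)²) = √(0.0144 + 0.000100) = 0.120, so δp = 59.5.
Q = p + w − r: δQ = √(δp² + δw² + δr²) = √(3540 + 17.3 + 286) = 62.0
Q = 310.

310 ± 62.0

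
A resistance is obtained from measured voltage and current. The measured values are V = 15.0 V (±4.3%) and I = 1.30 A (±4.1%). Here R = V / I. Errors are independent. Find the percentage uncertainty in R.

5.94%

Relative error in a monomial: (δR/R)² = Σ (nᵢ · δxᵢ/xᵢ)².
  (1·δV/V)² = (1×0.0430)² = 0.00185;  (-1·δI/I)² = (-1×0.0410)² = 0.00168
δR/R = √(0.00353) = 0.0594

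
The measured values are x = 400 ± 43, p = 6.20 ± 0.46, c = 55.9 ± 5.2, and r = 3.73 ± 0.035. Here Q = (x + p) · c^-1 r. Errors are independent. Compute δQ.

3.83

Let u = x + p = 406. δu = √(δx² + δp²) = √(1850 + 0.212) = 43.0, so δu/u = 0.106.
Q is then a monomial in u, c, r:
δQ/Q = √((δu/u)² + (-1·δc/c)² + (1·δr/r)²) = √(0.0112 + 0.00865 + 8.8e-05) = 0.141
Q = 27.1, so δQ = 0.141 × 27.1 = 3.83.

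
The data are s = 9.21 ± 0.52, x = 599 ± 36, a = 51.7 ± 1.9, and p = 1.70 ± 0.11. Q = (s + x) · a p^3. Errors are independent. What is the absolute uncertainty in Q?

31900

Let u = s + x = 608. δu = √(δs² + δx²) = √(0.270 + 1300) = 36.0, so δu/u = 0.0592.
Q is then a monomial in u, a, p:
δQ/Q = √((δu/u)² + (1·δa/a)² + (3·δp/p)²) = √(0.00350 + 0.00135 + 0.0377) = 0.206
Q = 1.54e+05, so δQ = 0.206 × 1.54e+05 = 31900.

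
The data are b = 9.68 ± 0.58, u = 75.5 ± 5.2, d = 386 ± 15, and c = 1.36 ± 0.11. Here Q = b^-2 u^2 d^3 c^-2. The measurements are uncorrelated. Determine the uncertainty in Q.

Since Q is a product/quotient, work with relative uncertainties:
  (-2·δb/b)² = (-2×0.0599)² = 0.0144;  (2·δu/u)² = (2×0.0689)² = 0.0190;  (3·δd/d)² = (3×0.0389)² = 0.0136;  (-2·δc/c)² = (-2×0.0809)² = 0.0262
δQ/Q = √(0.0731) = 0.270
Q = 1.89e+09, so δQ = 0.270 × 1.89e+09 = 5.11e+08.

5.11e+08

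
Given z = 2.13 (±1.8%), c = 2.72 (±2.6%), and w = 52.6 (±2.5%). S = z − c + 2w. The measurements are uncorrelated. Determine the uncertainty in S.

For a sum/difference, combine absolute errors in quadrature:
  (δz)² = 0.00147;  (δc)² = 0.00500;  (2·δw)² = 6.92
δS = √(6.92) = 2.63

2.63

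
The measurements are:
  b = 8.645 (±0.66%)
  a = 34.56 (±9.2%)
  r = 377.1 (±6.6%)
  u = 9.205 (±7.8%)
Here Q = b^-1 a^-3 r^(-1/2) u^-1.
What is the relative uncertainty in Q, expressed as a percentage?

Relative error in a monomial: (δQ/Q)² = Σ (nᵢ · δxᵢ/xᵢ)².
  (-1·δb/b)² = (-1×0.00660)² = 4.36e-05;  (-3·δa/a)² = (-3×0.0920)² = 0.0762;  (−½·δr/r)² = (-0.5×0.0660)² = 0.00109;  (-1·δu/u)² = (-1×0.0780)² = 0.00608
δQ/Q = √(0.0834) = 0.289

28.9%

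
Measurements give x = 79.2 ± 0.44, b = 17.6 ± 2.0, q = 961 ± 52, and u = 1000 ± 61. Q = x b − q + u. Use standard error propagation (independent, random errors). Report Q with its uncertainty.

Let p = x·b = 1390. δp/p = √((1·δx/x)² + (1·δb/b)²) = √(3.09e-05 + 0.0129) = 0.114, so δp = 159.
Q = p − q + u: δQ = √(δp² + δq² + δu²) = √(25200 + 2700 + 3720) = 178
Q = 1430.

1430 ± 178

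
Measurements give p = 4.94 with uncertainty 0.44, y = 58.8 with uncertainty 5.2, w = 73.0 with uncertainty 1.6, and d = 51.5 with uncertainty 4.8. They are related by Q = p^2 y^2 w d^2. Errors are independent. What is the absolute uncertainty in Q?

5.12e+09

Each factor contributes (exponent × relative error)² to (δQ/Q)²:
  (2·δp/p)² = (2×0.0891)² = 0.0317;  (2·δy/y)² = (2×0.0884)² = 0.0313;  (1·δw/w)² = (1×0.0219)² = 0.000480;  (2·δd/d)² = (2×0.0932)² = 0.0347
δQ/Q = √(0.0982) = 0.313
Q = 1.63e+10, so δQ = 0.313 × 1.63e+10 = 5.12e+09.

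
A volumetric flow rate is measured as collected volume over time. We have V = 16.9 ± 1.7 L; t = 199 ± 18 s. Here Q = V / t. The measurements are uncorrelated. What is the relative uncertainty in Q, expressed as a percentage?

13.5%

Q is a product of powers, so relative uncertainties combine in quadrature:
  (1·δV/V)² = (1×0.101)² = 0.0101;  (-1·δt/t)² = (-1×0.0905)² = 0.00818
δQ/Q = √(0.0183) = 0.135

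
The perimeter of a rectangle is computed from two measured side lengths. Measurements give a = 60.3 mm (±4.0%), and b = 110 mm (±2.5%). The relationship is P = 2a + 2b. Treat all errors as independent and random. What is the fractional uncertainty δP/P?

Sums and differences: (δP)² = Σ (cᵢ δxᵢ)².
  (2·δa)² = 23.3;  (2·δb)² = 30.2
δP = √(53.5) = 7.32 mm
P = 341 mm, so δP/P = 7.32/341 = 0.0215.

0.0215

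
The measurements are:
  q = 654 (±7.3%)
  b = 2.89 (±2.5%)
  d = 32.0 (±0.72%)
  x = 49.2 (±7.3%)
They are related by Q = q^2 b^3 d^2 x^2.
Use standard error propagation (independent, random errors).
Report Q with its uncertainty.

Products/powers → add relative errors in quadrature, weighted by exponent:
  (2·δq/q)² = (2×0.0730)² = 0.0213;  (3·δb/b)² = (3×0.0250)² = 0.00563;  (2·δd/d)² = (2×0.00720)² = 0.000207;  (2·δx/x)² = (2×0.0730)² = 0.0213
δQ/Q = √(0.0485) = 0.220
Q = 2.56e+13, so δQ = 0.220 × 2.56e+13 = 5.63e+12.

(2.56 ± 0.563) × 10^13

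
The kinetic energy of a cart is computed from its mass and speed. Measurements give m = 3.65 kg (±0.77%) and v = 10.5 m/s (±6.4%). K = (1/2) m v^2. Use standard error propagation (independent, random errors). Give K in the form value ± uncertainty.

For a monomial K ∝ m, v^2, fractional errors add in quadrature:
  (1·δm/m)² = (1×0.00770)² = 5.93e-05;  (2·δv/v)² = (2×0.0640)² = 0.0164
δK/K = √(0.0164) = 0.128
K = 201 J, so δK = 0.128 × 201 = 25.8 J.

201 ± 25.8 J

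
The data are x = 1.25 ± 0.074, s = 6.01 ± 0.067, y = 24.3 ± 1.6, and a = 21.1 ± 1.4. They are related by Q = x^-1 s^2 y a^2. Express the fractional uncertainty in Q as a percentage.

Each factor contributes (exponent × relative error)² to (δQ/Q)²:
  (-1·δx/x)² = (-1×0.0592)² = 0.00350;  (2·δs/s)² = (2×0.0111)² = 0.000497;  (1·δy/y)² = (1×0.0658)² = 0.00434;  (2·δa/a)² = (2×0.0664)² = 0.0176
δQ/Q = √(0.0259) = 0.161

16.1%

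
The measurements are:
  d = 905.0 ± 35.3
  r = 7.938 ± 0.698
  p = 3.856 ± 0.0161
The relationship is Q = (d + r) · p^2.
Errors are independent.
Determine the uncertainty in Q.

Let u = d + r = 912.9. δu = √(δd² + δr²) = √(1250 + 0.487) = 35.3, so δu/u = 0.0387.
Q is then a monomial in u, p:
δQ/Q = √((δu/u)² + (2·δp/p)²) = √(0.00150 + 6.97e-05) = 0.0396
Q = 13570, so δQ = 0.0396 × 13570 = 537.

537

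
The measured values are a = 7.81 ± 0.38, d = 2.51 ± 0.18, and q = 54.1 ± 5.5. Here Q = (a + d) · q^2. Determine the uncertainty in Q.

6260

Let u = a + d = 10.3. δu = √(δa² + δd²) = √(0.144 + 0.0324) = 0.420, so δu/u = 0.0407.
Q is then a monomial in u, q:
δQ/Q = √((δu/u)² + (2·δq/q)²) = √(0.00166 + 0.0413) = 0.207
Q = 30200, so δQ = 0.207 × 30200 = 6260.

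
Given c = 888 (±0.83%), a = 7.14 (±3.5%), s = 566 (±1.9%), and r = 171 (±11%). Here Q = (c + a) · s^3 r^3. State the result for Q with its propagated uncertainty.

(8.12 ± 2.72) × 10^17

Let u = c + a = 895. δu = √(δc² + δa²) = √(54.3 + 0.0625) = 7.37, so δu/u = 0.00824.
Q is then a monomial in u, s, r:
δQ/Q = √((δu/u)² + (3·δs/s)² + (3·δr/r)²) = √(6.79e-05 + 0.00325 + 0.109) = 0.335
Q = 8.12e+17, so δQ = 0.335 × 8.12e+17 = 2.72e+17.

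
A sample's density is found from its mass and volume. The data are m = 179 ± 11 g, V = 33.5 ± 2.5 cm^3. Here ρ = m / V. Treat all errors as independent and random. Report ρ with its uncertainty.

5.34 ± 0.517 g/cm^3

Products/powers → add relative errors in quadrature, weighted by exponent:
  (1·δm/m)² = (1×0.0615)² = 0.00378;  (-1·δV/V)² = (-1×0.0746)² = 0.00557
δρ/ρ = √(0.00935) = 0.0967
ρ = 5.34 g/cm^3, so δρ = 0.0967 × 5.34 = 0.517 g/cm^3.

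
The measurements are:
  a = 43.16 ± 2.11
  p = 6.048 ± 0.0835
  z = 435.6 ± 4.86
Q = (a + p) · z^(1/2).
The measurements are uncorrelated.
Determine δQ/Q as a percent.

Let u = a + p = 49.21. δu = √(δa² + δp²) = √(4.45 + 0.00697) = 2.11, so δu/u = 0.0429.
Q is then a monomial in u, z:
δQ/Q = √((δu/u)² + (½·δz/z)²) = √(0.00184 + 3.11e-05) = 0.0433

4.33%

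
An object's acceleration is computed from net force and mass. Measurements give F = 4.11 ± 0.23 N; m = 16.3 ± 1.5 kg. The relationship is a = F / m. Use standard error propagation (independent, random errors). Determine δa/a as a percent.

10.8%

a is a product of powers, so relative uncertainties combine in quadrature:
  (1·δF/F)² = (1×0.0560)² = 0.00313;  (-1·δm/m)² = (-1×0.0920)² = 0.00847
δa/a = √(0.0116) = 0.108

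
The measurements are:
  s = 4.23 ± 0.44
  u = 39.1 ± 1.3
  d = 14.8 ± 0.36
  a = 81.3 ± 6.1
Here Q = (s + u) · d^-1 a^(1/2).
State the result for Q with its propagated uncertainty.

26.4 ± 1.45

Let w = s + u = 43.3. δw = √(δs² + δu²) = √(0.194 + 1.69) = 1.37, so δw/w = 0.0317.
Q is then a monomial in w, d, a:
δQ/Q = √((δw/w)² + (-1·δd/d)² + (½·δa/a)²) = √(0.00100 + 0.000592 + 0.00141) = 0.0548
Q = 26.4, so δQ = 0.0548 × 26.4 = 1.45.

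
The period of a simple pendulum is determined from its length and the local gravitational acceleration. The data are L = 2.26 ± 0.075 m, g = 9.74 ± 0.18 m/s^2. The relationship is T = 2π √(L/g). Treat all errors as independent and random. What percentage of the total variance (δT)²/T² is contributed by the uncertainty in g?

(δT/T)² = (½·δL/L)² + (−½·δg/g)²
  L term: (0.5×0.0332)² = 0.000275
  g term: (-0.5×0.0185)² = 8.54e-05
Total = 0.000361. Share from g = 8.54e-05/0.000361 = 0.237.

23.7%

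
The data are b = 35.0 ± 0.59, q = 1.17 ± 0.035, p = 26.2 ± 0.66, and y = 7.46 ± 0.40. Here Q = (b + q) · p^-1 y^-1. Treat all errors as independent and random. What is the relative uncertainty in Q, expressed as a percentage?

6.15%

Let u = b + q = 36.2. δu = √(δb² + δq²) = √(0.348 + 0.00123) = 0.591, so δu/u = 0.0163.
Q is then a monomial in u, p, y:
δQ/Q = √((δu/u)² + (-1·δp/p)² + (-1·δy/y)²) = √(0.000267 + 0.000635 + 0.00288) = 0.0615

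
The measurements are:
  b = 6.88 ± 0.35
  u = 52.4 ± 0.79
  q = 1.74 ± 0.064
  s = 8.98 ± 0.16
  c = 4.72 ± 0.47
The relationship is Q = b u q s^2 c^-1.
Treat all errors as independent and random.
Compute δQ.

For a monomial Q ∝ b, u, q, s^2, c^-1, fractional errors add in quadrature:
  (1·δb/b)² = (1×0.0509)² = 0.00259;  (1·δu/u)² = (1×0.0151)² = 0.000227;  (1·δq/q)² = (1×0.0368)² = 0.00135;  (2·δs/s)² = (2×0.0178)² = 0.00127;  (-1·δc/c)² = (-1×0.0996)² = 0.00992
δQ/Q = √(0.0154) = 0.124
Q = 10700, so δQ = 0.124 × 10700 = 1330.

1330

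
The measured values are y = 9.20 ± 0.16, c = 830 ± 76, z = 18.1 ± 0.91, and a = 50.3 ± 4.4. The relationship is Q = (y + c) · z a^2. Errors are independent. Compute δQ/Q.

0.203

Let u = y + c = 839. δu = √(δy² + δc²) = √(0.0256 + 5780) = 76.0, so δu/u = 0.0906.
Q is then a monomial in u, z, a:
δQ/Q = √((δu/u)² + (1·δz/z)² + (2·δa/a)²) = √(0.00820 + 0.00253 + 0.0306) = 0.203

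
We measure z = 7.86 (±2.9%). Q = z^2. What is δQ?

Products/powers → add relative errors in quadrature, weighted by exponent:
  (2·δz/z)² = (2×0.0290)² = 0.00336
δQ/Q = √(0.00336) = 0.0580
Q = 61.8, so δQ = 0.0580 × 61.8 = 3.58.

3.58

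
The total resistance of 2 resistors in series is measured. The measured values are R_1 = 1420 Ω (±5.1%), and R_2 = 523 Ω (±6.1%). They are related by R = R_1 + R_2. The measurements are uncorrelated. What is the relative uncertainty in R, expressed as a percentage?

4.07%

For a sum/difference, combine absolute errors in quadrature:
  (δR_1)² = 5240;  (δR_2)² = 1020
δR = √(6260) = 79.1 Ω
R = 1940 Ω, so δR/R = 79.1/1940 = 0.0407.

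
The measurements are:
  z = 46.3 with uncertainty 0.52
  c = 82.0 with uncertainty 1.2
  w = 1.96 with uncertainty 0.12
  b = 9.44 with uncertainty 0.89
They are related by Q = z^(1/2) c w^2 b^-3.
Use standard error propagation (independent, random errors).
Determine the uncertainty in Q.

Q is a product of powers, so relative uncertainties combine in quadrature:
  (½·δz/z)² = (0.5×0.0112)² = 3.15e-05;  (1·δc/c)² = (1×0.0146)² = 0.000214;  (2·δw/w)² = (2×0.0612)² = 0.0150;  (-3·δb/b)² = (-3×0.0943)² = 0.0800
δQ/Q = √(0.0952) = 0.309
Q = 2.55, so δQ = 0.309 × 2.55 = 0.786.

0.786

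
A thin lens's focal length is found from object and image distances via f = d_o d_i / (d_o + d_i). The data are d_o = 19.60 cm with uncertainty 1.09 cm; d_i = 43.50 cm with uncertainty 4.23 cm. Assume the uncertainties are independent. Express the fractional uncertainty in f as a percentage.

∂f/∂d_o = (d_i/(d_o+d_i))² = 0.475;  ∂f/∂d_i = (d_o/(d_o+d_i))² = 0.0965
δf = √((∂f/∂d_o · δd_o)² + (∂f/∂d_i · δd_i)²) = √(0.268 + 0.167) = 0.659 cm
f = 13.51 cm, so δf/f = 0.659/13.51 = 0.0488.

4.88%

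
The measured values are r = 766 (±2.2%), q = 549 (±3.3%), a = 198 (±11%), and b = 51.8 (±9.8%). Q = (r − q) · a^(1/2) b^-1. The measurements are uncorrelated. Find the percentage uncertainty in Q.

Let u = r − q = 217. δu = √(δr² + δq²) = √(284 + 328) = 24.7, so δu/u = 0.114.
Q is then a monomial in u, a, b:
δQ/Q = √((δu/u)² + (½·δa/a)² + (-1·δb/b)²) = √(0.0130 + 0.00302 + 0.00960) = 0.160

16.0%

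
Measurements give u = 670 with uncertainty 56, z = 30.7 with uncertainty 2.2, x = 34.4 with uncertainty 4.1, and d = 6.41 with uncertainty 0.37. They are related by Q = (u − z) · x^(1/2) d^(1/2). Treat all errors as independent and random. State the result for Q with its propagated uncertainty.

Let w = u − z = 639. δw = √(δu² + δz²) = √(3140 + 4.84) = 56.0, so δw/w = 0.0877.
Q is then a monomial in w, x, d:
δQ/Q = √((δw/w)² + (½·δx/x)² + (½·δd/d)²) = √(0.00768 + 0.00355 + 0.000833) = 0.110
Q = 9490, so δQ = 0.110 × 9490 = 1040.

9490 ± 1040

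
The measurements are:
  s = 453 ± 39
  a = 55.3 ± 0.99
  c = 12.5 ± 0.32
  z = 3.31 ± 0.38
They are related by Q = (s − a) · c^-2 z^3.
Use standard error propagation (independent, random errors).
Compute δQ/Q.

Let u = s − a = 398. δu = √(δs² + δa²) = √(1520 + 0.980) = 39.0, so δu/u = 0.0981.
Q is then a monomial in u, c, z:
δQ/Q = √((δu/u)² + (-2·δc/c)² + (3·δz/z)²) = √(0.00962 + 0.00262 + 0.119) = 0.362

0.362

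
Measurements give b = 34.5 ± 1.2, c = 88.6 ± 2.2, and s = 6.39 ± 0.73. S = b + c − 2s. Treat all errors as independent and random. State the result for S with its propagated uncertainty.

Each term contributes (cᵢ δxᵢ)² to (δS)²:
  (δb)² = 1.44;  (δc)² = 4.84;  (2·δs)² = 2.13
δS = √(8.41) = 2.90
S = 110.

110 ± 2.90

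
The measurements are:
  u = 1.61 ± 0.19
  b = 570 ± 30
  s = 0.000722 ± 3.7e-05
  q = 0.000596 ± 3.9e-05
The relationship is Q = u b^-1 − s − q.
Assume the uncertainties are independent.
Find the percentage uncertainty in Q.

24.5%

Let p = u·b^-1 = 0.00282. δp/p = √((1·δu/u)² + (-1·δb/b)²) = √(0.0139 + 0.00277) = 0.129, so δp = 0.000365.
Q = p − s − q: δQ = √(δp² + δs² + δq²) = √(1.33e-07 + 1.37e-09 + 1.52e-09) = 0.000369
Q = 0.00151, so δQ/Q = 0.000369/0.00151 = 0.245.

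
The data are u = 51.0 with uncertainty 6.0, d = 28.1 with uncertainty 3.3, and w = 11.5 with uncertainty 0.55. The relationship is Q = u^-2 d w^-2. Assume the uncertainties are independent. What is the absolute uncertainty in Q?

Each factor contributes (exponent × relative error)² to (δQ/Q)²:
  (-2·δu/u)² = (-2×0.118)² = 0.0554;  (1·δd/d)² = (1×0.117)² = 0.0138;  (-2·δw/w)² = (-2×0.0478)² = 0.00915
δQ/Q = √(0.0783) = 0.280
Q = 8.17e-05, so δQ = 0.280 × 8.17e-05 = 2.29e-05.

2.29e-05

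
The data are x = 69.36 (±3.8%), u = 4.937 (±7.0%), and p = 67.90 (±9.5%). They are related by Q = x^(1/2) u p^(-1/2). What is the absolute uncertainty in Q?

Q is a product of powers, so relative uncertainties combine in quadrature:
  (½·δx/x)² = (0.5×0.0380)² = 0.000361;  (1·δu/u)² = (1×0.0700)² = 0.00490;  (−½·δp/p)² = (-0.5×0.0950)² = 0.00226
δQ/Q = √(0.00752) = 0.0867
Q = 4.990, so δQ = 0.0867 × 4.990 = 0.433.

0.433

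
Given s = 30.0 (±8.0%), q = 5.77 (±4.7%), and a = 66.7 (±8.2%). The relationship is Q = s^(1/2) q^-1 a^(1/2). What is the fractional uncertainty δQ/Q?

0.0741

Relative error in a monomial: (δQ/Q)² = Σ (nᵢ · δxᵢ/xᵢ)².
  (½·δs/s)² = (0.5×0.0800)² = 0.00160;  (-1·δq/q)² = (-1×0.0470)² = 0.00221;  (½·δa/a)² = (0.5×0.0820)² = 0.00168
δQ/Q = √(0.00549) = 0.0741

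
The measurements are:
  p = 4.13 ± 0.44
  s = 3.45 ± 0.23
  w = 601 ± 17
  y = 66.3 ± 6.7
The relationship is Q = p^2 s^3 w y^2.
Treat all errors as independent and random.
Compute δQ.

6.6e+08

For a monomial Q ∝ p^2, s^3, w, y^2, fractional errors add in quadrature:
  (2·δp/p)² = (2×0.107)² = 0.0454;  (3·δs/s)² = (3×0.0667)² = 0.0400;  (1·δw/w)² = (1×0.0283)² = 0.000800;  (2·δy/y)² = (2×0.101)² = 0.0408
δQ/Q = √(0.127) = 0.356
Q = 1.85e+09, so δQ = 0.356 × 1.85e+09 = 6.6e+08.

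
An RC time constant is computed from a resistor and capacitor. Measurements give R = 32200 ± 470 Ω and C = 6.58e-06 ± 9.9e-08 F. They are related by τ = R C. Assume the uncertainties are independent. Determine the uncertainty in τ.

0.00444 s

Products/powers → add relative errors in quadrature, weighted by exponent:
  (1·δR/R)² = (1×0.0146)² = 0.000213;  (1·δC/C)² = (1×0.0150)² = 0.000226
δτ/τ = √(0.000439) = 0.0210
τ = 0.212 s, so δτ = 0.0210 × 0.212 = 0.00444 s.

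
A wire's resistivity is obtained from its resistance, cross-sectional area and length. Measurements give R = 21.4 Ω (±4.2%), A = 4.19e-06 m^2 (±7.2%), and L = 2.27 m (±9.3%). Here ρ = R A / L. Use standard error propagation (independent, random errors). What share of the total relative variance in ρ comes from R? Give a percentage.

11.3%

(δρ/ρ)² = (1·δR/R)² + (1·δA/A)² + (-1·δL/L)²
  R term: (1×0.0420)² = 0.00176
  A term: (1×0.0720)² = 0.00518
  L term: (-1×0.0930)² = 0.00865
Total = 0.0156. Share from R = 0.00176/0.0156 = 0.113.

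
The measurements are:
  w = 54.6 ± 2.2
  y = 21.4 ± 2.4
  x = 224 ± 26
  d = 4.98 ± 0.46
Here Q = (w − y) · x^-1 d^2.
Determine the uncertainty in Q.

0.879

Let u = w − y = 33.2. δu = √(δw² + δy²) = √(4.84 + 5.76) = 3.26, so δu/u = 0.0981.
Q is then a monomial in u, x, d:
δQ/Q = √((δu/u)² + (-1·δx/x)² + (2·δd/d)²) = √(0.00962 + 0.0135 + 0.0341) = 0.239
Q = 3.68, so δQ = 0.239 × 3.68 = 0.879.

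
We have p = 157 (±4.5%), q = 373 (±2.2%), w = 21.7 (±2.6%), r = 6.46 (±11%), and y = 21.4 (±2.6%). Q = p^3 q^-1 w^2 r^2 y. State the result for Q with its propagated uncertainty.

Q is a product of powers, so relative uncertainties combine in quadrature:
  (3·δp/p)² = (3×0.0450)² = 0.0182;  (-1·δq/q)² = (-1×0.0220)² = 0.000484;  (2·δw/w)² = (2×0.0260)² = 0.00270;  (2·δr/r)² = (2×0.110)² = 0.0484;  (1·δy/y)² = (1×0.0260)² = 0.000676
δQ/Q = √(0.0705) = 0.265
Q = 4.36e+09, so δQ = 0.265 × 4.36e+09 = 1.16e+09.

(4.36 ± 1.16) × 10^9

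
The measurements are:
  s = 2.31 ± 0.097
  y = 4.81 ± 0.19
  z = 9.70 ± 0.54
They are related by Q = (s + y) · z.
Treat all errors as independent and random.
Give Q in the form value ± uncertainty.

Let u = s + y = 7.12. δu = √(δs² + δy²) = √(0.00941 + 0.0361) = 0.213, so δu/u = 0.0300.
Q is then a monomial in u, z:
δQ/Q = √((δu/u)² + (1·δz/z)²) = √(0.000898 + 0.00310) = 0.0632
Q = 69.1, so δQ = 0.0632 × 69.1 = 4.37.

69.1 ± 4.37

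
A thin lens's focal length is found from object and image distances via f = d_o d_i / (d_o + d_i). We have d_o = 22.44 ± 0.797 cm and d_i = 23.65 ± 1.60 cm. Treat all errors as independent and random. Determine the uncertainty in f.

∂f/∂d_o = (d_i/(d_o+d_i))² = 0.263;  ∂f/∂d_i = (d_o/(d_o+d_i))² = 0.237
δf = √((∂f/∂d_o · δd_o)² + (∂f/∂d_i · δd_i)²) = √(0.0440 + 0.144) = 0.433 cm

0.433 cm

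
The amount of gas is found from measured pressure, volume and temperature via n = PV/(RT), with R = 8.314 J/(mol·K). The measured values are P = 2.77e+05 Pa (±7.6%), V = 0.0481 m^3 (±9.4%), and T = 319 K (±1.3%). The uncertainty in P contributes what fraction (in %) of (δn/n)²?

39.1%

(δn/n)² = (1·δP/P)² + (1·δV/V)² + (-1·δT/T)²
  P term: (1×0.0760)² = 0.00578
  V term: (1×0.0940)² = 0.00884
  T term: (-1×0.0130)² = 0.000169
Total = 0.0148. Share from P = 0.00578/0.0148 = 0.391.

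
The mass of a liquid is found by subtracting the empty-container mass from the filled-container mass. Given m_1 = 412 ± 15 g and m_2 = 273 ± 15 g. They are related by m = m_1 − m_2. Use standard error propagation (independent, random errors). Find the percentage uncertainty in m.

15.3%

m is a linear combination, so absolute uncertainties add in quadrature:
  (δm_1)² = 225;  (δm_2)² = 225
δm = √(450) = 21.2 g
m = 139 g, so δm/m = 21.2/139 = 0.153.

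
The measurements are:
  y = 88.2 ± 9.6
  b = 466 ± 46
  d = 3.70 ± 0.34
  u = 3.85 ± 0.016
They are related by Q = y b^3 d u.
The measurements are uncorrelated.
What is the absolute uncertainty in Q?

Products/powers → add relative errors in quadrature, weighted by exponent:
  (1·δy/y)² = (1×0.109)² = 0.0118;  (3·δb/b)² = (3×0.0987)² = 0.0877;  (1·δd/d)² = (1×0.0919)² = 0.00844;  (1·δu/u)² = (1×0.00416)² = 1.73e-05
δQ/Q = √(0.108) = 0.329
Q = 1.27e+11, so δQ = 0.329 × 1.27e+11 = 4.18e+10.

4.18e+10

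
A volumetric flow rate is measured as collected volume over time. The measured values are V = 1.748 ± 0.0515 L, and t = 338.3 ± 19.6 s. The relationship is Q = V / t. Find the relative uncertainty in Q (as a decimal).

For a monomial Q ∝ V, t^-1, fractional errors add in quadrature:
  (1·δV/V)² = (1×0.0295)² = 0.000868;  (-1·δt/t)² = (-1×0.0579)² = 0.00336
δQ/Q = √(0.00422) = 0.0650

0.0650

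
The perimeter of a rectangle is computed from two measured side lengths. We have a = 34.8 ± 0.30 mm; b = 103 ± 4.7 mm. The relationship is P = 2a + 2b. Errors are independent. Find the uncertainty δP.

9.42 mm

Sums and differences: (δP)² = Σ (cᵢ δxᵢ)².
  (2·δa)² = 0.360;  (2·δb)² = 88.4
δP = √(88.7) = 9.42 mm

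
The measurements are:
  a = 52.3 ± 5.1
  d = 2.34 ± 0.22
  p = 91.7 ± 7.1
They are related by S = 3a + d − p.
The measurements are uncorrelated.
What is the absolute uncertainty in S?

Each term contributes (cᵢ δxᵢ)² to (δS)²:
  (3·δa)² = 234;  (δd)² = 0.0484;  (δp)² = 50.4
δS = √(285) = 16.9

16.9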